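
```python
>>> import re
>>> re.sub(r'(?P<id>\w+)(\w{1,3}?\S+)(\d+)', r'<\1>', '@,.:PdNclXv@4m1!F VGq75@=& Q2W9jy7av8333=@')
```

'@,.:<PdNclX>!F <VG>@=& <Q2W9jy7av8>=@'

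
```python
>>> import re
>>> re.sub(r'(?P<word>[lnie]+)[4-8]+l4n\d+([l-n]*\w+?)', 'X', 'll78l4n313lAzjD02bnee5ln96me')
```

'XzjD02bnee5ln96me'

A non-greedy quantifier consumes as few characters as it can — just enough that the remainder of the pattern still matches from where it stops; whatever follows it matches normally.
`sub` substitutes 'X' at each match site.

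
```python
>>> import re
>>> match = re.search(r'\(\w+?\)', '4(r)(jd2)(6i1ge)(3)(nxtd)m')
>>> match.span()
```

(1, 4)

The match spans [1:4] → '(r)'.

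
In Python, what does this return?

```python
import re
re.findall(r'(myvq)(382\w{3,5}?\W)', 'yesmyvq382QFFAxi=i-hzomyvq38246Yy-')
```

`findall` packs the 2 group values into a tuple for every match.

[('myvq', '38246Yy-')]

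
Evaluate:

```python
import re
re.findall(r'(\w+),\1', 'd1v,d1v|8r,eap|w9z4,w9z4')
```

['d1v', 'w9z4']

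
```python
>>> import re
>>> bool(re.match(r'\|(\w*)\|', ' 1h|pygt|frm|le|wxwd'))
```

`re.match` only tries the pattern at the start of the string.
Here position 0 doesn't satisfy it, so the call returns None, and `bool(None)` is False.

False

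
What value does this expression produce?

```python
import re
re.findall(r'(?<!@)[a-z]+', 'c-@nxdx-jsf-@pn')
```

['c', 'xdx', 'jsf', 'n']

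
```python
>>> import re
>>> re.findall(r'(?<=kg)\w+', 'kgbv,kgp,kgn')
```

['bv', 'p', 'n']

Because the assertion is zero-width, the text it checks is not consumed and won't appear in the result.
No capturing groups, so `findall` returns the 3 full match strings.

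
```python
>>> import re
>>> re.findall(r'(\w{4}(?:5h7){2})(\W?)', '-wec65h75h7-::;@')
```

`findall` packs the 2 group values into a tuple for every match.

[('wec65h75h7', '-')]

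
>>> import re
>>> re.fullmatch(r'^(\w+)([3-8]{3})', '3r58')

Pattern: anchored at the start of the string; then one or more of a word character (captured); then exactly 3 of a character in [3-8] (captured).
`fullmatch` succeeds only if the pattern covers the string from start to end.
Here there's no way to consume every character, so the call returns None.

None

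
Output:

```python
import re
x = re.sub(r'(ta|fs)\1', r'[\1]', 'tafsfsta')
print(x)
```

ta[fs]ta

`\1` has to match the exact text group 1 already captured.
The replacement refers to a captured group, so each match is rewritten using its own captured text.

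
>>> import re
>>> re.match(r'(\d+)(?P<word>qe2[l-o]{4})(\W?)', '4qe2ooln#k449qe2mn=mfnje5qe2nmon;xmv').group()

The pattern matches one or more of a digit (captured); then the literal 'qe2', then exactly 4 of a character in [l-o] (captured as 'word'); then optionally a non-word character (captured).
With `match`, the pattern is implicitly anchored at the beginning.
The match spans [0:9] → '4qe2ooln#'.
Captured: group 1 = '4', group 2 = 'qe2ooln', group 3 = '#'.

'4qe2ooln#'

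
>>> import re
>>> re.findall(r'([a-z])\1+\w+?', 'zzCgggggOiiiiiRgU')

['z', 'g', 'i']

`\1` is not a pattern — it's the concrete string captured by group 1, re-applied verbatim.
Because there's exactly one group, `findall` drops the full match and keeps group 1 from each hit.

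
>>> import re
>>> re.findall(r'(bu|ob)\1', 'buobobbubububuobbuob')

The backreference `\1` re-matches whatever the first group consumed, character for character.
Matches: at [2:6] match 'obob', group 1 = 'ob'; at [6:10] match 'bubu', group 1 = 'bu'; at [10:14] match 'bubu', group 1 = 'bu'.
With a single group, `findall` returns only what that group captured — 3 items.

['ob', 'bu', 'bu']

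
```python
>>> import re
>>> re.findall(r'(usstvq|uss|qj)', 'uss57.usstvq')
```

['uss', 'usstvq']

Alternation tries branches left to right and keeps the first one that lets the overall match succeed at that position.
One capturing group, so `findall` returns just the captured substring from each match — 2 in all.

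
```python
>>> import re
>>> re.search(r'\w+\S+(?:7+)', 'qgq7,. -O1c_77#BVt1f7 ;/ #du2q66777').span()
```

(0, 4)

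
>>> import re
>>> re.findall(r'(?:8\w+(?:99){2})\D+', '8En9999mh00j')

['8En9999mh']

This matches the literal '8', then one or more of a word character, then the literal '99' repeated 2 times (non-capturing group); then one or more of a non-digit.
With no groups in the pattern, `findall` gives back each whole match — 1 here.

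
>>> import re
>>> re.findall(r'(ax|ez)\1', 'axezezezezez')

['ez', 'ez']

A backreference is literal: `\1` must see the identical characters the first group matched.
Walking the string: at [2:6] match 'ezez', group 1 = 'ez'; at [6:10] match 'ezez', group 1 = 'ez'.
`findall` collects group 1 from each match (2 total).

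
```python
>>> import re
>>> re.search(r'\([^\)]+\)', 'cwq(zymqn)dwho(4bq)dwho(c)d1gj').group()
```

`re.search` tries every starting position until one works.
The match spans [3:10] → '(zymqn)'.

'(zymqn)'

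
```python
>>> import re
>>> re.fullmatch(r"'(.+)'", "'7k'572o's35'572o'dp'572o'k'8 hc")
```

`fullmatch` succeeds only if the pattern covers the string from start to end.
Here the string isn't matched end-to-end, so the call returns None.

None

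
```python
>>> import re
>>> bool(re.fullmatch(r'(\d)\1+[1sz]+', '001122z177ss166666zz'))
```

`\1` has to match the exact text group 1 already captured.
`fullmatch` succeeds only if the pattern covers the string from start to end.
Here the string isn't matched end-to-end, so the call returns None, and `bool(None)` is False.

False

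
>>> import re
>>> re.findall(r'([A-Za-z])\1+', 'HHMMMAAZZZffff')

['H', 'M', 'A', 'Z', 'f']

After group 1 captures some text, `\1` only succeeds where that same text appears again.
Matches: at [0:2] match 'HH', group 1 = 'H'; at [2:5] match 'MMM', group 1 = 'M'; at [5:7] match 'AA', group 1 = 'A'; at [7:10] match 'ZZZ', group 1 = 'Z'; at [10:14] match 'ffff', group 1 = 'f'.
One capturing group, so `findall` returns just the captured substring from each match — 5 in all.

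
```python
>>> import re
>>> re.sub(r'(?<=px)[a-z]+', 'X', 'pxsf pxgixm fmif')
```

Because the assertion is zero-width, the text it checks is not consumed and won't appear in the result.
Matches: at [2:4] → 'sf'; at [7:11] → 'gixm'.
Each match is replaced by 'X'.

'pxX pxX fmif'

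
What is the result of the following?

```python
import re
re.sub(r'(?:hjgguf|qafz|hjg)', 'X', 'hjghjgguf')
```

`|` is ordered: at each position the engine commits to the first alternative that works.
Every occurrence is swapped for 'X'.

'XX'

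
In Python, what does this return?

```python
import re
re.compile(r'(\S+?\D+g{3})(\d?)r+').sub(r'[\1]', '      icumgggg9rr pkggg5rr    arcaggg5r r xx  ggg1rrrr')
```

The pattern matches one or more of a non-whitespace character (lazy), then one or more of a non-digit, then exactly 3 of a literal 'g' (captured); then optionally a digit (captured); then one or more of a literal 'r'.
Lazy quantifiers expand one character at a time until the remainder of the pattern can match.
Matches: at [6:17] → 'icumgggg9rr'; at [18:26] → 'pkggg5rr'; at [30:39] → 'arcaggg5r'; at [40:54] → 'r xx  ggg1rrrr'.
`\1` in the replacement pulls in group 1's text for each match.

'      [icumgggg] [pkggg]    [arcaggg] [r xx  ggg]'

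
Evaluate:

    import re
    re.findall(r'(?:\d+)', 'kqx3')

['3']

This matches one or more of a digit (non-capturing group).
Scanning left to right: at [3:4] → '3'.
`findall` yields the raw match text (1 of them) because the pattern has no groups.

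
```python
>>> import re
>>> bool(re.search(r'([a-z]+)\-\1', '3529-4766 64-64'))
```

False

`\1` is not a pattern — it's the concrete string captured by group 1, re-applied verbatim.
Here nothing in the string fits, so the call returns None, and `bool(None)` is False.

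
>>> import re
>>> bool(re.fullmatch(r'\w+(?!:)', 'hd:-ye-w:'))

False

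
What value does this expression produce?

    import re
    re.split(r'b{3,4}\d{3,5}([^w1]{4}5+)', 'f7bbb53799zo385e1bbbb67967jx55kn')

['f7', 'zo385', 'e1', '7jx55', 'kn']

Because the pattern has a capturing group, `split` also inserts each captured text between the pieces.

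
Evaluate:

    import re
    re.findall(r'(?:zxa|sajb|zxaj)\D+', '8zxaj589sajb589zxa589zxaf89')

['zxaj', 'zxaf']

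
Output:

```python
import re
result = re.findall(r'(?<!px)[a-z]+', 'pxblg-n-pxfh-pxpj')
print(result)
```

['pxblg', 'n', 'pxfh', 'pxpj']

The negative lookahead/lookbehind blocks any match where the forbidden context is present.
Walking the string: at [0:5] → 'pxblg'; at [6:7] → 'n'; at [8:12] → 'pxfh'; at [13:17] → 'pxpj'.
With no groups in the pattern, `findall` gives back each whole match — 4 here.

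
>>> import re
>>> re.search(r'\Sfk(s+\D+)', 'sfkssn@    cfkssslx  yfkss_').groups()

This matches a non-whitespace character, then the literal 'fk'; then one or more of a literal 's', then one or more of a non-digit (captured).
`re.search` scans for the first position where the pattern succeeds.
The match spans [0:27] → 'sfkssn@    cfkssslx  yfkss_'.
Captured: group 1 = 'ssn@    cfkssslx  yfkss_'.

('ssn@    cfkssslx  yfkss_',)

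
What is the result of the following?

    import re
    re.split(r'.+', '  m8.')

['', '']

This matches one or more of any character.
Matches to split on: at [0:5] → '  m8.'.
The string is cut at each match, leaving 2 pieces.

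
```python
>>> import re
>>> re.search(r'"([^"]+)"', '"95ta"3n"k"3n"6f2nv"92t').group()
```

'"95ta"'

`search` walks the string left to right and returns the first match it finds.
The match spans [0:6] → '"95ta"'.
Captured: group 1 = '95ta'.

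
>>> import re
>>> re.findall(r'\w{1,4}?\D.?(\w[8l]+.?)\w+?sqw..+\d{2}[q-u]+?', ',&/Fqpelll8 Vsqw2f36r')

Pattern: 1 to 4 of a word character (lazy), then a non-digit, then optionally any character; then a word character, then one or more of one of [8l], then optionally any character (captured); then one or more of a word character (lazy), then the literal 'sqw', then any character; then one or more of any character; then exactly 2 of a digit, then one or more of a character in [q-u] (lazy).
Because there's exactly one group, `findall` drops the full match and keeps group 1 from the one hit.

['elll8 ']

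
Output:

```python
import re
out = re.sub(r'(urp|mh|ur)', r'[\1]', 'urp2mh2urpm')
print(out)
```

[urp]2[mh]2[urp]m

The regex engine tests alternatives in the order written; an earlier branch that matches wins even if a later one would match more.
Each match is replaced using the text its own group 1 captured.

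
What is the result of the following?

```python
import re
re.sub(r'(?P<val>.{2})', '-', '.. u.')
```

'--.'

Every occurrence is swapped for '-'.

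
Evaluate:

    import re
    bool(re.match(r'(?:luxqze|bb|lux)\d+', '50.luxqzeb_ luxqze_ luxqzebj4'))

False

With `match`, the pattern is implicitly anchored at the beginning.
Here the string doesn't start with a match, so the call returns None, and `bool(None)` is False.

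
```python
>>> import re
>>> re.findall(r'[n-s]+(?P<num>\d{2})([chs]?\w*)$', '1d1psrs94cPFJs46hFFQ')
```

[('94', 'cPFJs46hFFQ')]

Pattern: one or more of a character in [n-s]; then exactly 2 of a digit (captured as 'num'); then optionally one of [chs], then zero or more of a word character (captured); then anchored at the end.
Matches: at [3:20] match 'psrs94cPFJs46hFFQ', groups = ('94', 'cPFJs46hFFQ').
Multiple groups make `findall` return tuples — one 2-tuple for the one match.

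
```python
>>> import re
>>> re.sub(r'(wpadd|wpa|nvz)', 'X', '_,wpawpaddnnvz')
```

Branches in `(...|...)` are attempted left-to-right; the first branch that allows the whole pattern to succeed is taken.
`sub` substitutes 'X' at each match site.

'_,XXnX'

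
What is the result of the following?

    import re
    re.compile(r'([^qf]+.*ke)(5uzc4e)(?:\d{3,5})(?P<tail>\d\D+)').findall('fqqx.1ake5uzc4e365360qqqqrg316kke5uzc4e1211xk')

[('x.1ake5uzc4e365360qqqqrg316kke', '5uzc4e', '1xk')]

This matches one or more of any character except [qf], then zero or more of any character, then the literal 'ke' (captured); then the literal '5uz', then the literal 'c4e' (captured); then 3 to 5 of a digit (non-capturing group); then a digit, then one or more of a non-digit (captured as 'tail').
Walking the string: at [3:45] match 'x.1ake5uzc4e365360qqqqrg316kke5uzc4e1211xk', groups = ('x.1ake5uzc4e365360qqqqrg316kke', '5uzc4e', '1xk').
`findall` packs the 3 group values into a tuple for every match.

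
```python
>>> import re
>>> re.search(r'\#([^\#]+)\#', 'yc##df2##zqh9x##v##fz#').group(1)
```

'df2'

`re.search` scans for the first position where the pattern succeeds.
The match spans [3:8] → '#df2#'.
Captured: group 1 = 'df2'.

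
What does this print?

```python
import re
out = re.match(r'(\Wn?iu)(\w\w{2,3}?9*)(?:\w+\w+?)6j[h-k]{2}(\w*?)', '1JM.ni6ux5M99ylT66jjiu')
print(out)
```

None

This matches a non-word character, then optionally a literal 'n', then the literal 'iu' (captured); then a word character, then 2 to 3 of a word character (lazy), then zero or more of the literal '9' (captured); then one or more of a word character, then one or more of a word character (lazy) (non-capturing group); then the literal '6j', then exactly 2 of a character in [h-k]; then zero or more of a word character (lazy) (captured).
`re.match` won't scan ahead — the pattern has to work from the very first character.
Here the pattern fails at index 0, so the call returns None.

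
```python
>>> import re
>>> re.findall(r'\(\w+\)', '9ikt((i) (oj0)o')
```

['(i)', '(oj0)']

With no groups in the pattern, `findall` gives back each whole match — 2 here.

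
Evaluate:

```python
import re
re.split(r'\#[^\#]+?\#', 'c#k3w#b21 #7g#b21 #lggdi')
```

Matches to split on: at [1:6] → '#k3w#'; at [10:14] → '#7g#'.
The string is cut at each match, leaving 3 pieces.

['c', 'b21 ', 'b21 #lggdi']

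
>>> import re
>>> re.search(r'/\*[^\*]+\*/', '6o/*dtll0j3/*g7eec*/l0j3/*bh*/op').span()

(11, 20)

Unlike `match`, `search` isn't anchored — it looks for the pattern anywhere in the string.
The match spans [11:20] → '/*g7eec*/'.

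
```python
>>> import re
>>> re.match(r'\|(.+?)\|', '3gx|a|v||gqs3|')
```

None

`match` is anchored at position 0; if the pattern doesn't fit there, it returns None.
Here the pattern fails at index 0, so the call returns None.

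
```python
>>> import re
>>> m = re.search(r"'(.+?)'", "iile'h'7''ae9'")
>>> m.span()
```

(4, 7)

Lazy quantifiers expand one character at a time until the remainder of the pattern can match.
`re.search` tries every starting position until one works.
The match spans [4:7] → "'h'".
Captured: group 1 = 'h'.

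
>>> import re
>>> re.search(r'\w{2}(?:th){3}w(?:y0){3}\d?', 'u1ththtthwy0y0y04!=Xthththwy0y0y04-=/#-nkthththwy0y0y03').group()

Pattern: exactly 2 of a word character, then the literal 'th' repeated 3 times, then the literal 'w'; then the literal 'y0' repeated 3 times, then optionally a digit.
`re.search` scans for the first position where the pattern succeeds.
The match spans [39:55] → 'nkthththwy0y0y03'.

'nkthththwy0y0y03'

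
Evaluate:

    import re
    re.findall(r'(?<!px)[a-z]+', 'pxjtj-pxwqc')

['pxjtj', 'pxwqc']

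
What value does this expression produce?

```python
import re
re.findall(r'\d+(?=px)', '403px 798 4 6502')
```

['403']

Because the assertion is zero-width, the text it checks is not consumed and won't appear in the result.
With no groups in the pattern, `findall` gives back each whole match — 1 here.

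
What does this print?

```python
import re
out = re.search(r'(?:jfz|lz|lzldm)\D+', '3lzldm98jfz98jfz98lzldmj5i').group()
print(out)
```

lzldm

`search` walks the string left to right and returns the first match it finds.
The match spans [1:6] → 'lzldm'.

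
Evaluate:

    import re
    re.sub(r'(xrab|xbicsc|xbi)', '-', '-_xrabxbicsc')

'-_--'

`|` is ordered: at each position the engine commits to the first alternative that works.
Every occurrence is swapped for '-'.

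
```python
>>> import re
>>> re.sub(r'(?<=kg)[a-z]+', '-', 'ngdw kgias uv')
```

'ngdw kg- uv'

The lookaround is zero-width — it requires the adjacent text to match without consuming it, so the asserted text isn't part of the match.
Every occurrence is swapped for '-'.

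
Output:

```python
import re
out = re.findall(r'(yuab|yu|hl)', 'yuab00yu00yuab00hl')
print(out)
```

Alternation tries branches left to right and keeps the first one that lets the overall match succeed at that position.
With a single group, `findall` returns only what that group captured — 4 items.

['yuab', 'yu', 'yuab', 'hl']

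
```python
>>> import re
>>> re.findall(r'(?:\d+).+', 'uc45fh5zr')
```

No capturing groups, so `findall` returns the 1 full match string.

['45fh5zr']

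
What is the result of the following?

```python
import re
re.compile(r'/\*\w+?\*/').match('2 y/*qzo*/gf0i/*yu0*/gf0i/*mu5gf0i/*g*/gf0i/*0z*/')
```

None

`re.match` won't scan ahead — the pattern has to work from the very first character.
Here position 0 doesn't satisfy it, so the call returns None.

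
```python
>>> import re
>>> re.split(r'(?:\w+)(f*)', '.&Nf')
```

['.&', '', '']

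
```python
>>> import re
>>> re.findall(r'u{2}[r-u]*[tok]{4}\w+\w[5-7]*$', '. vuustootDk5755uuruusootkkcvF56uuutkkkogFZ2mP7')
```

No capturing groups, so `findall` returns the 1 full match string.

['uustootDk5755uuruusootkkcvF56uuutkkkogFZ2mP7']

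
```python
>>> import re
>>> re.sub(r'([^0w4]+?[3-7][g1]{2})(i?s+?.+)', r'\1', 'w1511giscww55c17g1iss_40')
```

'w1511giscww55c17g1'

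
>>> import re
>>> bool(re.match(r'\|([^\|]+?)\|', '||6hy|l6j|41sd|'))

False

`match` is anchored at position 0; if the pattern doesn't fit there, it returns None.
Here the string doesn't start with a match, so the call returns None, and `bool(None)` is False.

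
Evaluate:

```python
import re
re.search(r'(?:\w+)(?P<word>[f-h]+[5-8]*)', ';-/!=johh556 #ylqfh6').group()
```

The match spans [5:12] → 'johh556'.

'johh556'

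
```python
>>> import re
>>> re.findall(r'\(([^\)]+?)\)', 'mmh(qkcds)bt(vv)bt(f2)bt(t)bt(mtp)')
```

['qkcds', 'vv', 'f2', 't', 'mtp']

Walking the string: at [3:10] match '(qkcds)', group 1 = 'qkcds'; at [12:16] match '(vv)', group 1 = 'vv'; at [18:22] match '(f2)', group 1 = 'f2'; at [24:27] match '(t)', group 1 = 't'; at [29:34] match '(mtp)', group 1 = 'mtp'.
Because there's exactly one group, `findall` drops the full match and keeps group 1 from each hit.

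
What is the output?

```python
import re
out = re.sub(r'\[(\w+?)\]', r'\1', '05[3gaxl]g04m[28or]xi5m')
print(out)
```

Matches: at [2:9] → '[3gaxl]'; at [13:19] → '[28or]'.
The replacement refers to a captured group, so each match is rewritten using its own captured text.

053gaxlg04m28orxi5m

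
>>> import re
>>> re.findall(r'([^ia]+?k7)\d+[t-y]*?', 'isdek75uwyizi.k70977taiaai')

One capturing group, so `findall` returns just the captured substring from each match — 2 in all.

['sdek7', '.k7']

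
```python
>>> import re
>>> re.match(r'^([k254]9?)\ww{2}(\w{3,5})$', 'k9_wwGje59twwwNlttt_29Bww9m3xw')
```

This matches anchored at the start of the string; then one of [k254], then optionally a literal '9' (captured); then a word character, then exactly 2 of a literal 'w'; then 3 to 5 of a word character (captured); then anchored at the end.
With `match`, the pattern is implicitly anchored at the beginning.
Here the pattern fails at index 0, so the call returns None.

None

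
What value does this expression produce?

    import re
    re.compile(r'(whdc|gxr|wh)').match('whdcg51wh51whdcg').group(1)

'whdc'

The match spans [0:4] → 'whdc'.
Captured: group 1 = 'whdc'.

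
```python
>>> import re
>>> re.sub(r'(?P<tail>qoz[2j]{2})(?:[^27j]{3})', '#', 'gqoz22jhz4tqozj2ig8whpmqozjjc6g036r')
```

'gqoz22jhz4t#whpm#036r'

Pattern: the literal 'qoz', then exactly 2 of one of [2j] (captured as 'tail'); then exactly 3 of any character except [27j] (non-capturing group).
Matches: at [11:19] → 'qozj2ig8'; at [23:31] → 'qozjjc6g'.
Every occurrence is swapped for '#'.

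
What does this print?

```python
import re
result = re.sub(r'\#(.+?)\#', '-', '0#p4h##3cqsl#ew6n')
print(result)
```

Matches: at [1:6] → '#p4h#'; at [6:13] → '#3cqsl#'.
Each match is replaced by '-'.

0--ew6n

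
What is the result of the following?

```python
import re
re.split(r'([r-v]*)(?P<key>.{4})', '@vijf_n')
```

['', '', '@vij', 'f_n']

Pattern: zero or more of a character in [r-v] (captured); then exactly 4 of any character (captured as 'key').
The group in the pattern means `split` returns the separators' captures alongside the pieces.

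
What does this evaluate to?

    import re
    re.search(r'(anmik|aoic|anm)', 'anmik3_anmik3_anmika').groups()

('anmik',)

Branches in `(...|...)` are attempted left-to-right; the first branch that allows the whole pattern to succeed is taken.
`re.search` scans for the first position where the pattern succeeds.
The match spans [0:5] → 'anmik'.
Captured: group 1 = 'anmik'.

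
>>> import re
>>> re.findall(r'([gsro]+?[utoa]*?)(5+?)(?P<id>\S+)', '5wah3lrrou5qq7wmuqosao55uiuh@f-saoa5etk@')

[('rrou', '5', 'qq7wmuqosao55uiuh@f-saoa5etk@')]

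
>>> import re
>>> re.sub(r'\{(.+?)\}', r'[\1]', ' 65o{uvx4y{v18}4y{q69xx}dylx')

' 65o[uvx4y{v18]4y[q69xx]dylx'

With the lazy modifier that quantifier settles for the fewest repetitions that let the rest of the pattern succeed (the atoms after it are unaffected and can still be greedy).
The replacement refers to a captured group, so each match is rewritten using its own captured text.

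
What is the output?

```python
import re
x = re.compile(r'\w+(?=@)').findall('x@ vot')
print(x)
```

['x']

Because the assertion is zero-width, the text it checks is not consumed and won't appear in the result.
Matches: at [0:1] → 'x'.
No capturing groups, so `findall` returns the 1 full match string.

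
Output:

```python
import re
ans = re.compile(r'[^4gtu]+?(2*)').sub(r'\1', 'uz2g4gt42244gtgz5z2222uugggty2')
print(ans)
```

The pattern matches one or more of any character except [4gtu] (lazy); then zero or more of a literal '2' (captured).
Matches: at [1:3] → 'z2'; at [8:10] → '22'; at [15:16] → 'z'; at [16:17] → '5'; at [17:22] → 'z2222'; ….
The replacement refers to a captured group, so each match is rewritten using its own captured text.

u2g4gt4244gtg2222uugggt2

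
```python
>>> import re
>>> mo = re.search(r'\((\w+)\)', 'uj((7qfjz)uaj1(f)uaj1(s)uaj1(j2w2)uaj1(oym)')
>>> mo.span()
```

The match spans [3:10] → '(7qfjz)'.

(3, 10)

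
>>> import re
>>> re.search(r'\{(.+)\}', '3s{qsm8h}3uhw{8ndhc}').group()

`re.search` scans for the first position where the pattern succeeds.
The match spans [2:20] → '{qsm8h}3uhw{8ndhc}'.
Captured: group 1 = 'qsm8h}3uhw{8ndhc'.

'{qsm8h}3uhw{8ndhc}'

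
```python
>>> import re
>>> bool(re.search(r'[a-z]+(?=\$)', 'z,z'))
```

Lookahead/lookbehind check context without consuming it, so the matched span excludes the asserted characters.
`re.search` tries every starting position until one works.
Here the pattern never matches, so the call returns None, and `bool(None)` is False.

False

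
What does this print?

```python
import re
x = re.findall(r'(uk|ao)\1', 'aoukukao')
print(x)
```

['uk']

After group 1 captures some text, `\1` only succeeds where that same text appears again.
Scanning left to right: at [2:6] match 'ukuk', group 1 = 'uk'.
Because there's exactly one group, `findall` drops the full match and keeps group 1 from the one hit.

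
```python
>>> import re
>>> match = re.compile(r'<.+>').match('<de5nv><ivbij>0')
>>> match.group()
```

'<de5nv><ivbij>'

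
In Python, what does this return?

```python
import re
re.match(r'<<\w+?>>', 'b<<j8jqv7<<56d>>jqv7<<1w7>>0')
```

`re.match` won't scan ahead — the pattern has to work from the very first character.
Here the string doesn't start with a match, so the call returns None.

None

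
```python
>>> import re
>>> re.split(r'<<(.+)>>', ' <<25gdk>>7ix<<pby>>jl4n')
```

Matches to split on: at [1:20] → '<<25gdk>>7ix<<pby>>'.
Because the pattern has a capturing group, `split` also inserts each captured text between the pieces.

[' ', '25gdk>>7ix<<pby', 'jl4n']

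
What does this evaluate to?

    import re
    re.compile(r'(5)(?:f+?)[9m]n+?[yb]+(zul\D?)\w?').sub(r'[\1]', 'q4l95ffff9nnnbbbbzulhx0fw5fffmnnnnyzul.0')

Each match is replaced using the text its own group 1 captured.

'q4l9[5]0fw[5]'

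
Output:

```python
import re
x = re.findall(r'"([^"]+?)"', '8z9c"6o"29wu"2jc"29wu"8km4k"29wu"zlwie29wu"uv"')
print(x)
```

['6o', '2jc', '8km4k', 'zlwie29wu']

Scanning left to right: at [4:8] match '"6o"', group 1 = '6o'; at [12:17] match '"2jc"', group 1 = '2jc'; at [21:28] match '"8km4k"', group 1 = '8km4k'; at [32:43] match '"zlwie29wu"', group 1 = 'zlwie29wu'.
`findall` collects group 1 from each match (4 total).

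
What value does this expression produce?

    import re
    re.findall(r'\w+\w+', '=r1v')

The pattern matches one or more of a word character; then one or more of a word character.
Scanning left to right: at [1:4] → 'r1v'.
No capturing groups, so `findall` returns the 1 full match string.

['r1v']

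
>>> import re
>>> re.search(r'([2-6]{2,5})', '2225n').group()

'2225'

The match spans [0:4] → '2225'.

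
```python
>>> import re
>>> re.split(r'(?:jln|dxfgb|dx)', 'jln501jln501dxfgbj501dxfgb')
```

`|` is ordered: at each position the engine commits to the first alternative that works.
Matches to split on: at [0:3] → 'jln'; at [6:9] → 'jln'; at [12:17] → 'dxfgb'; at [21:26] → 'dxfgb'.
Splitting on the pattern gives 5 pieces.

['', '501', '501', 'j501', '']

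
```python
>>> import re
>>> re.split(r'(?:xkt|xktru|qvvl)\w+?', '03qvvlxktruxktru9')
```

['03', 'ktru', 'u9']

Alternation tries branches left to right and keeps the first one that lets the overall match succeed at that position.
Matches to split on: at [2:7] → 'qvvlx'; at [11:15] → 'xktr'.
The string is cut at each match, leaving 3 pieces.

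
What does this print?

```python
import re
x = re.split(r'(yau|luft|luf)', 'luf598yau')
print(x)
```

Matches to split on: at [0:3] → 'luf'; at [6:9] → 'yau'.
With a capturing group present, the delimiter's captured portion is kept in the result list.

['', 'luf', '598', 'yau', '']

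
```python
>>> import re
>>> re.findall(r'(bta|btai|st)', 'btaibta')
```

Alternation tries branches left to right and keeps the first one that lets the overall match succeed at that position.
Walking the string: at [0:3] match 'bta', group 1 = 'bta'; at [4:7] match 'bta', group 1 = 'bta'.
Because there's exactly one group, `findall` drops the full match and keeps group 1 from each hit.

['bta', 'bta']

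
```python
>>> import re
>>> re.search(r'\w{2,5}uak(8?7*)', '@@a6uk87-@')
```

The pattern matches 2 to 5 of a word character, then the literal 'uak'; then optionally a literal '8', then zero or more of the literal '7' (captured).
Unlike `match`, `search` isn't anchored — it looks for the pattern anywhere in the string.
Here the pattern never matches, so the call returns None.

None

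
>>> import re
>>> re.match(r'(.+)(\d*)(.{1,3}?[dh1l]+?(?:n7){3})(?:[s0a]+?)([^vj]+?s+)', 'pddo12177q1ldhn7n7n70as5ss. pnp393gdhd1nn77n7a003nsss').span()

(0, 23)

`re.match` only tries the pattern at the start of the string.
The match spans [0:23] → 'pddo12177q1ldhn7n7n70as'.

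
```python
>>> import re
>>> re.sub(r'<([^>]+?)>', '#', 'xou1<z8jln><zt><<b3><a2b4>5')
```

'xou1####5'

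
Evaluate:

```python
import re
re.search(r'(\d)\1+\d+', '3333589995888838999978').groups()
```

`\1` has to match the exact text group 1 already captured.
`re.search` tries every starting position until one works.
The match spans [0:22] → '3333589995888838999978'.
Captured: group 1 = '3'.

('3',)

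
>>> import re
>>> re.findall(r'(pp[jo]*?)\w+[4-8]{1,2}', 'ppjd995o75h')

The pattern matches the literal 'pp', then zero or more of one of [jo] (lazy) (captured); then one or more of a word character, then 1 to 2 of a character in [4-8].
A `+?`/`*?`/`{m,n}?` starts at its minimum and grows only as far as needed for what follows to match.
Scanning left to right: at [0:10] match 'ppjd995o75', group 1 = 'pp'.
`findall` collects group 1 from the one match (1 total).

['pp']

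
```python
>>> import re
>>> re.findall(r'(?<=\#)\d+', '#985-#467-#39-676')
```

The positive lookaround only admits positions where the adjacent text matches; those characters stay outside the span.
Matches: at [1:4] → '985'; at [6:9] → '467'; at [11:13] → '39'.
Since nothing is captured, `findall` lists the 3 matched substrings directly.

['985', '467', '39']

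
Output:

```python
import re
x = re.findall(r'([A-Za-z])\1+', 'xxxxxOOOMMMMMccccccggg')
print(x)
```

A backreference is literal: `\1` must see the identical characters the first group matched.
One capturing group, so `findall` returns just the captured substring from each match — 5 in all.

['x', 'O', 'M', 'c', 'g']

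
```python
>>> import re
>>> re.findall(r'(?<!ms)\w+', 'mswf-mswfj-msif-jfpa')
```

A negative assertion filters positions out without eating any characters.
Since nothing is captured, `findall` lists the 4 matched substrings directly.

['mswf', 'mswfj', 'msif', 'jfpa']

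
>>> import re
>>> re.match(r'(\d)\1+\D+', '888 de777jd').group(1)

The backreference `\1` re-matches whatever the first group consumed, character for character.
`match` is anchored at position 0; if the pattern doesn't fit there, it returns None.
The match spans [0:6] → '888 de'.
Captured: group 1 = '8'.

'8'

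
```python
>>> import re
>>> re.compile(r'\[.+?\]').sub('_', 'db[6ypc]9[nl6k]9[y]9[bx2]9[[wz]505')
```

'db_9_9_9_9_505'

Matches: at [2:8] → '[6ypc]'; at [9:15] → '[nl6k]'; at [16:19] → '[y]'; at [20:25] → '[bx2]'; at [26:31] → '[[wz]'.
`sub` substitutes '_' at each match site.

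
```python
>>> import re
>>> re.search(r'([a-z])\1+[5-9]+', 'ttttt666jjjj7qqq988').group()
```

The backreference `\1` re-matches whatever the first group consumed, character for character.
The match spans [0:8] → 'ttttt666'.

'ttttt666'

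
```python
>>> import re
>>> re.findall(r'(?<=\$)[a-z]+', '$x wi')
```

['x']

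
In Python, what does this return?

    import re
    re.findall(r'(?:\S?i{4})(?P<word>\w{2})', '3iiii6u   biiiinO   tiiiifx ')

`findall` collects group 1 from each match (3 total).

['6u', 'nO', 'fx']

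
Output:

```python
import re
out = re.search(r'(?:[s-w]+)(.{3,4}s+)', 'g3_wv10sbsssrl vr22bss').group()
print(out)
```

wv10sbsss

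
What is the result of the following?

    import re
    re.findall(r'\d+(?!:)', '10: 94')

['1', '94']

`(?!…)`/`(?<!…)` only lets a position through if the neighbouring text does NOT match; no characters are consumed.
`findall` yields the raw match text (2 of them) because the pattern has no groups.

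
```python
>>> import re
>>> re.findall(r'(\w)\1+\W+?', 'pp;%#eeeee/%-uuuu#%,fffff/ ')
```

A backreference is literal: `\1` must see the identical characters the first group matched.
With a single group, `findall` returns only what that group captured — 4 items.

['p', 'e', 'u', 'f']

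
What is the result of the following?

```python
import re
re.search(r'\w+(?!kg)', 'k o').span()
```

(0, 1)

The negative lookahead/lookbehind blocks any match where the forbidden context is present.
The match spans [0:1] → 'k'.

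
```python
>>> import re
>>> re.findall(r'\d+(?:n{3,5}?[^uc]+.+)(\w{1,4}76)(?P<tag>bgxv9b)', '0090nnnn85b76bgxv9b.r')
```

2 groups means the one result is a tuple of 2 captured strings — 1 here.

[('b76', 'bgxv9b')]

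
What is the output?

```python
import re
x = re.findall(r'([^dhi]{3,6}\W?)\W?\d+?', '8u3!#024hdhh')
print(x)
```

['8u3!#0']

Pattern: 3 to 6 of any character except [dhi], then optionally a non-word character (captured); then optionally a non-word character; then one or more of a digit (lazy).
Because there's exactly one group, `findall` drops the full match and keeps group 1 from the one hit.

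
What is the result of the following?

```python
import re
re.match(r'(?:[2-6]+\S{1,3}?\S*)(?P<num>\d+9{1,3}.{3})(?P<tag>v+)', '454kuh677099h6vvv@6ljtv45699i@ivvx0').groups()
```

('99i@i', 'vv')

Pattern: one or more of a character in [2-6], then 1 to 3 of a non-whitespace character (lazy), then zero or more of a non-whitespace character (non-capturing group); then one or more of a digit, then 1 to 3 of the literal '9', then exactly 3 of any character (captured as 'num'); then one or more of a literal 'v' (captured as 'tag').
`re.match` only tries the pattern at the start of the string.
The match spans [0:33] → '454kuh677099h6vvv@6ljtv45699i@ivv'.
Captured: group 1 = '99i@i', group 2 = 'vv'.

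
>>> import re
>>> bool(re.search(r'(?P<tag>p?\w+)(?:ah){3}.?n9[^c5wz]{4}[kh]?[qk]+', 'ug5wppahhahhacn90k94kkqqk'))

False

This matches optionally the literal 'p', then one or more of a word character (captured as 'tag'); then the literal 'ah' repeated 3 times, then optionally any character; then the literal 'n9', then exactly 4 of any character except [c5wz]; then optionally one of [kh], then one or more of one of [qk].
`re.search` tries every starting position until one works.
Here the pattern never matches, so the call returns None, and `bool(None)` is False.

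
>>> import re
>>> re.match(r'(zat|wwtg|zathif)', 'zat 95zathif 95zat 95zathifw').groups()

`re.match` won't scan ahead — the pattern has to work from the very first character.
The match spans [0:3] → 'zat'.
Captured: group 1 = 'zat'.

('zat',)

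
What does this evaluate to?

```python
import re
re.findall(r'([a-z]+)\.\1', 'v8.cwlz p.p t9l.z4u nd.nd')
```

['p', 'nd']

After group 1 captures some text, `\1` only succeeds where that same text appears again.
Matches: at [8:11] match 'p.p', group 1 = 'p'; at [20:25] match 'nd.nd', group 1 = 'nd'.
With a single group, `findall` returns only what that group captured — 2 items.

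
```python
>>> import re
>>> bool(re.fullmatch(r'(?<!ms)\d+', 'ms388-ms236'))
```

False

The negative lookahead/lookbehind blocks any match where the forbidden context is present.
`re.fullmatch` requires the pattern to consume the entire string.
Here the string isn't matched end-to-end, so the call returns None, and `bool(None)` is False.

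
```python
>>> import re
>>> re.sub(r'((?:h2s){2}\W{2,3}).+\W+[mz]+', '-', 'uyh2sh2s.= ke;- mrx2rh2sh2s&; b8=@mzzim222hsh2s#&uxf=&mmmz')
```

The pattern matches the literal 'h2s' repeated 2 times, then 2 to 3 of a non-word character (captured); then one or more of any character; then one or more of a non-word character, then one or more of one of [mz].
`sub` substitutes '-' at each match site.

'uy-'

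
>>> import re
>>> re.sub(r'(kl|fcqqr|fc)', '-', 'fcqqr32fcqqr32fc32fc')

'-32-32-32-'

The regex engine tests alternatives in the order written; an earlier branch that matches wins even if a later one would match more.
Matches: at [0:5] → 'fcqqr'; at [7:12] → 'fcqqr'; at [14:16] → 'fc'; at [18:20] → 'fc'.
`sub` substitutes '-' at each match site.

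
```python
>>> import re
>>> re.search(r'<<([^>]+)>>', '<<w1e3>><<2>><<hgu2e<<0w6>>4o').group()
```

`re.search` tries every starting position until one works.
The match spans [0:8] → '<<w1e3>>'.
Captured: group 1 = 'w1e3'.

'<<w1e3>>'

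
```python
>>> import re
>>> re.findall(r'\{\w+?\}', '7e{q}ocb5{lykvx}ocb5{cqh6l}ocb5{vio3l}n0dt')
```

Since nothing is captured, `findall` lists the 4 matched substrings directly.

['{q}', '{lykvx}', '{cqh6l}', '{vio3l}']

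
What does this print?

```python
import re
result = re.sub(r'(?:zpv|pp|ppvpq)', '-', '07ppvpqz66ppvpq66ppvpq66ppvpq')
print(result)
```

07-vpqz66-vpq66-vpq66-vpq

Alternation isn't longest-match — the leftmost alternative that fits at this position is chosen.
Matches: at [2:4] → 'pp'; at [10:12] → 'pp'; at [17:19] → 'pp'; at [24:26] → 'pp'.
Every occurrence is swapped for '-'.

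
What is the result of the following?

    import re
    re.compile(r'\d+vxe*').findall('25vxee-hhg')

['25vxee']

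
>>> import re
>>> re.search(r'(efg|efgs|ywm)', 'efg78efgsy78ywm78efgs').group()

'efg'

`re.search` tries every starting position until one works.
The match spans [0:3] → 'efg'.
Captured: group 1 = 'efg'.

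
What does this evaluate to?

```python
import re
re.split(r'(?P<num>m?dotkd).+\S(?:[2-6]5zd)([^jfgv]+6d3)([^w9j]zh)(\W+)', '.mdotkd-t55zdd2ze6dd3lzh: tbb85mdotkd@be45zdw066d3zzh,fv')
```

['.', 'mdotkd', 'w066d3', 'zzh', ',', 'fv']

This matches optionally the literal 'm', then the literal 'dot', then the literal 'kd' (captured as 'num'); then one or more of any character, then a non-whitespace character; then a character in [2-6], then the literal '5zd' (non-capturing group); then one or more of any character except [jfgv], then the literal '6d3' (captured); then any character except [w9j], then the literal 'zh' (captured); then one or more of a non-word character (captured).
Matches to split on: at [1:54] → 'mdotkd-t55zdd2ze6dd3lzh: tbb85mdotkd@be45zdw066d3zzh,'.
`re.split` interleaves the captured-group text with the surrounding fragments.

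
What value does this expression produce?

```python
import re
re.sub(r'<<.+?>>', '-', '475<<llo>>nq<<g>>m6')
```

'475-nq-m6'

With the lazy modifier that quantifier settles for the fewest repetitions that let the rest of the pattern succeed (the atoms after it are unaffected and can still be greedy).
Matches: at [3:10] → '<<llo>>'; at [12:17] → '<<g>>'.
`sub` substitutes '-' at each match site.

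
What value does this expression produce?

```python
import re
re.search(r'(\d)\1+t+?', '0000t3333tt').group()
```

A backreference is literal: `\1` must see the identical characters the first group matched.
`search` walks the string left to right and returns the first match it finds.
The match spans [0:5] → '0000t'.
Captured: group 1 = '0'.

'0000t'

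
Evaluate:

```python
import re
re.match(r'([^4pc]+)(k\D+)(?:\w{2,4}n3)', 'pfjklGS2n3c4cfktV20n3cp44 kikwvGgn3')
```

None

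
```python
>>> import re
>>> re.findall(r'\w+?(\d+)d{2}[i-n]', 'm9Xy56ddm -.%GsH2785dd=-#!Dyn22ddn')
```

['56', '22']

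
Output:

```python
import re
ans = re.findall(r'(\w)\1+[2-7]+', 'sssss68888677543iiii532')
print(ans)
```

['s', '8', 'i']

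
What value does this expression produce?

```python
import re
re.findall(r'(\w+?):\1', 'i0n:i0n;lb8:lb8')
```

The backreference `\1` re-matches whatever the first group consumed, character for character.
Scanning left to right: at [0:7] match 'i0n:i0n', group 1 = 'i0n'; at [8:15] match 'lb8:lb8', group 1 = 'lb8'.
`findall` collects group 1 from each match (2 total).

['i0n', 'lb8']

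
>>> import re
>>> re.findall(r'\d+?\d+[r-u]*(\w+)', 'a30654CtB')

This matches one or more of a digit (lazy), then one or more of a digit, then zero or more of a character in [r-u]; then one or more of a word character (captured).
Scanning left to right: at [1:9] match '30654CtB', group 1 = 'CtB'.
`findall` collects group 1 from the one match (1 total).

['CtB']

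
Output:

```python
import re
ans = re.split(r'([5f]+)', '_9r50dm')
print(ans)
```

`re.split` interleaves the captured-group text with the surrounding fragments.

['_9r', '5', '0dm']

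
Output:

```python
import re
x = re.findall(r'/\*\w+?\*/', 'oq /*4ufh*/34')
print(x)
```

['/*4ufh*/']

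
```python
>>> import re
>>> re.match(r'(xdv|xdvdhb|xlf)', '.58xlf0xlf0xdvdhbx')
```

`re.match` won't scan ahead — the pattern has to work from the very first character.
Here the pattern fails at index 0, so the call returns None.

None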